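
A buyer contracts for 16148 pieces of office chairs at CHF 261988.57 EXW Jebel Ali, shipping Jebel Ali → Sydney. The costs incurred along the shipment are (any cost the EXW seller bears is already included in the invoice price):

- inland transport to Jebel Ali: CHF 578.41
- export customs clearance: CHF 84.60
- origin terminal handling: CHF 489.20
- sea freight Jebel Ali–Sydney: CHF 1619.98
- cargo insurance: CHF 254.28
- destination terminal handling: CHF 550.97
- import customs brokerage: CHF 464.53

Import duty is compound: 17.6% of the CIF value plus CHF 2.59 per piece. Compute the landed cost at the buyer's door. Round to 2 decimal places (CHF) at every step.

Total landed cost: CHF 354496.51

EXW: the seller makes goods available at their premises; the buyer bears all onward costs.
CIF value = EXW price + inland to port + export clearance + origin terminal + freight + insurance = 261988.57 + 578.41 + 84.60 + 489.20 + 1619.98 + 254.28 = 265015.04
Ad valorem component: 265015.04 × 17.6% = 46642.65
Specific component: 16148 × 2.59 = 41823.32
Import duty = 46642.65 + 41823.32 = 88465.97
Buyer bears: inland to port 578.41 + export clearance 84.60 + origin terminal 489.20 + freight 1619.98 + insurance 254.28 + destination terminal 550.97 + brokerage 464.53 + duty 88465.97 = 92507.94
Landed cost = invoice 261988.57 + 92507.94 = 354496.51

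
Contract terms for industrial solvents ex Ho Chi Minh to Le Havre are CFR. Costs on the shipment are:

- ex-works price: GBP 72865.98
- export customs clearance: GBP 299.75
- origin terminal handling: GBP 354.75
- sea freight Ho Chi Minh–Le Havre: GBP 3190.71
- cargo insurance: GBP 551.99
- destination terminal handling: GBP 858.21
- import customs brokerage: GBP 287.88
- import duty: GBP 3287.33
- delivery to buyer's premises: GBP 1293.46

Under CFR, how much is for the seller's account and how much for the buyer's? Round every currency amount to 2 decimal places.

Seller: GBP 76711.19; buyer: GBP 6278.87

CFR: the seller pays costs through ocean freight to the destination port, but not insurance.
Seller's account: goods 72865.98 + export clearance 299.75 + origin terminal 354.75 + freight 3190.71 = 76711.19
Buyer's account: insurance 551.99 + destination terminal 858.21 + brokerage 287.88 + duty 3287.33 + delivery 1293.46 = 6278.87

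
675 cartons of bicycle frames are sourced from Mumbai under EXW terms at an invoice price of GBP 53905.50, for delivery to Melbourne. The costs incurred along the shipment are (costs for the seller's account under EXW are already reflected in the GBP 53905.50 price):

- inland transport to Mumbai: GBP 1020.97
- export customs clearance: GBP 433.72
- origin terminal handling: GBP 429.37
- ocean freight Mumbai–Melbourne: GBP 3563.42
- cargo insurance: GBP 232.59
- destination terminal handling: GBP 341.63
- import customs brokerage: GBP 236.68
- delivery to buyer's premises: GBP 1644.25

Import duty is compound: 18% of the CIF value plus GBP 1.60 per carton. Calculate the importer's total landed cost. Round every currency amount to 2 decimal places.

Total landed cost: GBP 73613.53

EXW: the seller makes goods available at their premises; the buyer bears all onward costs.
CIF value = EXW price + inland to port + export clearance + origin terminal + freight + insurance = 53905.50 + 1020.97 + 433.72 + 429.37 + 3563.42 + 232.59 = 59585.57
Ad valorem component: 59585.57 × 18% = 10725.40
Specific component: 675 × 1.60 = 1080.00
Import duty = 10725.40 + 1080.00 = 11805.40
Buyer bears: inland to port 1020.97 + export clearance 433.72 + origin terminal 429.37 + freight 3563.42 + insurance 232.59 + destination terminal 341.63 + brokerage 236.68 + delivery 1644.25 + duty 11805.40 = 19708.03
Landed cost = invoice 53905.50 + 19708.03 = 73613.53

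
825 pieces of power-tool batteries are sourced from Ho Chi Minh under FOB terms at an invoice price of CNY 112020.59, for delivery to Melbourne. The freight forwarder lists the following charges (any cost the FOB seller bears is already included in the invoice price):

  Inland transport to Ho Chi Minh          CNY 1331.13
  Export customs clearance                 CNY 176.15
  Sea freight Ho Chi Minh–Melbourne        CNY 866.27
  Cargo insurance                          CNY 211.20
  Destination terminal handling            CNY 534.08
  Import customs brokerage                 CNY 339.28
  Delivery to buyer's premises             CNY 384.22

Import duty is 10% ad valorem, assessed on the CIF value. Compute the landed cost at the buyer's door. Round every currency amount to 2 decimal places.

FOB: the seller bears costs until goods are on board at the origin port; the buyer bears freight, insurance and all costs thereafter.
Already in the invoice (seller's account under FOB): inland to port, export clearance — exclude.
CIF value = FOB price + freight + insurance = 112020.59 + 866.27 + 211.20 = 113098.06
Import duty = 113098.06 × 10% = 11309.81
Buyer bears: freight 866.27 + insurance 211.20 + destination terminal 534.08 + brokerage 339.28 + delivery 384.22 + duty 11309.81 = 13644.86
Landed cost = invoice 112020.59 + 13644.86 = 125665.45

Total landed cost: CNY 125665.45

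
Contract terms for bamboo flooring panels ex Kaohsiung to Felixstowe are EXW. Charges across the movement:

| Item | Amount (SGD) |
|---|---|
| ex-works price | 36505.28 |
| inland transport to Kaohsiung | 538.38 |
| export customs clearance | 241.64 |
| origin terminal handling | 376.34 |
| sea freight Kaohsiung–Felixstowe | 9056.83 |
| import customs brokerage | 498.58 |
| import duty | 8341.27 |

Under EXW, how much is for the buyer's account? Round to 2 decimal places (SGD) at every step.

EXW: the seller makes goods available at their premises; the buyer bears all onward costs.
Seller's account: goods 36505.28 = 36505.28
Buyer's account: inland to port 538.38 + export clearance 241.64 + origin terminal 376.34 + freight 9056.83 + brokerage 498.58 + duty 8341.27 = 19053.04

Buyer's account: SGD 19053.04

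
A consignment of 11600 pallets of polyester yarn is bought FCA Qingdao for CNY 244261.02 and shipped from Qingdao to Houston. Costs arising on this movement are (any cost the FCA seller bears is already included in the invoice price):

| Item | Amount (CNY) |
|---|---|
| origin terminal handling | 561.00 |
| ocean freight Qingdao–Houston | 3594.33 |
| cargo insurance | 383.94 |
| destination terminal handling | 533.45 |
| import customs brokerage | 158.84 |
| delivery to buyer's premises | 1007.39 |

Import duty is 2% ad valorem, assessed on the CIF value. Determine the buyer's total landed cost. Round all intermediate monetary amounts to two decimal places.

Total landed cost: CNY 255475.98

FCA: the seller delivers export-cleared goods to the carrier; the buyer bears costs from that point.
CIF value = FCA price + origin terminal + freight + insurance = 244261.02 + 561.00 + 3594.33 + 383.94 = 248800.29
Import duty = 248800.29 × 2% = 4976.01
Buyer bears: origin terminal 561.00 + freight 3594.33 + insurance 383.94 + destination terminal 533.45 + brokerage 158.84 + delivery 1007.39 + duty 4976.01 = 11214.96
Landed cost = invoice 244261.02 + 11214.96 = 255475.98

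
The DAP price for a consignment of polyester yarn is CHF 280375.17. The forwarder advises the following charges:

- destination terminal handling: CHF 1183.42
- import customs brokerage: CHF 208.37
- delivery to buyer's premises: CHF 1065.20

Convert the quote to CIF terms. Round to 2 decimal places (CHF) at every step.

Not relevant to the conversion: brokerage — on the buyer under both terms; not part of either seller's price.
From DAP to CIF, the seller no longer bears: destination terminal, delivery.
CIF price = 280375.17 − 1183.42 − 1065.20 = 278126.55

CIF price: CHF 278126.55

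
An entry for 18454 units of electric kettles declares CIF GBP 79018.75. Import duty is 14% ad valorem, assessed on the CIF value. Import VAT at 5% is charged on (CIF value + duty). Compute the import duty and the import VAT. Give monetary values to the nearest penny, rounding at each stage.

Import duty = 79018.75 × 14% = 11062.63
VAT base = CIF + duty = 79018.75 + 11062.63 = 90081.38
Import VAT = 90081.38 × 5% = 4504.07

Import duty: GBP 11062.63; import VAT: GBP 4504.07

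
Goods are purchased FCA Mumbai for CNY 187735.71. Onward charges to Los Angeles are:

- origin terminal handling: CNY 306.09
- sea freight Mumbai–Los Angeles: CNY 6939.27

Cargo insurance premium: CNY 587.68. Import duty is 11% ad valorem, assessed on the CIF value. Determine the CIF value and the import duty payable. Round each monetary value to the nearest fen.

CIF value: CNY 195568.75; import duty: CNY 21512.56

CIF = FCA price + pre-shipment costs + freight + insurance
CIF = 187735.71 + 306.09 + 6939.27 + 587.68 = 195568.75
Import duty = 195568.75 × 11% = 21512.56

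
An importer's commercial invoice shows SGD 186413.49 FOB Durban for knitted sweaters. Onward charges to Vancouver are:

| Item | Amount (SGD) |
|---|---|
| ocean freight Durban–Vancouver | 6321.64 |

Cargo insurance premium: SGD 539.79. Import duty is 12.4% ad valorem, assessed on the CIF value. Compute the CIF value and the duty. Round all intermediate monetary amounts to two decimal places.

CIF = FOB price + freight + insurance
CIF = 186413.49 + 6321.64 + 539.79 = 193274.92
Import duty = 193274.92 × 12.4% = 23966.09

CIF value: SGD 193274.92; import duty: SGD 23966.09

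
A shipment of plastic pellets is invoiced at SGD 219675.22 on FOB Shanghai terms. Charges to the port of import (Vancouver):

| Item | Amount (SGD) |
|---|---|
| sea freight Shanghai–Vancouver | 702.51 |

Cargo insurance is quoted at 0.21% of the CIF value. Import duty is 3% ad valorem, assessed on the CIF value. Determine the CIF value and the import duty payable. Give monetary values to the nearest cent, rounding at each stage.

Let C be the CIF value. C = FOB price + freight + 0.21% × C
C − 0.21% × C = 219675.22 + 702.51
0.9979 × C = 220377.73
C = 220377.73 / 0.9979 = 220841.50
Insurance premium = 0.21% × 220841.50 = 463.77
Import duty = 220841.50 × 3% = 6625.25

CIF value: SGD 220841.50; import duty: SGD 6625.25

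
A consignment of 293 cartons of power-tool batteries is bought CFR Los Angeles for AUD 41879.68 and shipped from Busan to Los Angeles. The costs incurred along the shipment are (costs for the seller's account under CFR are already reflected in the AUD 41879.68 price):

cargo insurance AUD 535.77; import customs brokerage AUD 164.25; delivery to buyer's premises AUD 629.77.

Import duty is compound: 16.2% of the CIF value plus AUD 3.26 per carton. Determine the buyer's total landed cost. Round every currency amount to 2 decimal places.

CFR: the seller pays costs through ocean freight to the destination port, but not insurance.
CIF value = CFR price + insurance = 41879.68 + 535.77 = 42415.45
Ad valorem component: 42415.45 × 16.2% = 6871.30
Specific component: 293 × 3.26 = 955.18
Import duty = 6871.30 + 955.18 = 7826.48
Buyer bears: insurance 535.77 + brokerage 164.25 + delivery 629.77 + duty 7826.48 = 9156.27
Landed cost = invoice 41879.68 + 9156.27 = 51035.95

Total landed cost: AUD 51035.95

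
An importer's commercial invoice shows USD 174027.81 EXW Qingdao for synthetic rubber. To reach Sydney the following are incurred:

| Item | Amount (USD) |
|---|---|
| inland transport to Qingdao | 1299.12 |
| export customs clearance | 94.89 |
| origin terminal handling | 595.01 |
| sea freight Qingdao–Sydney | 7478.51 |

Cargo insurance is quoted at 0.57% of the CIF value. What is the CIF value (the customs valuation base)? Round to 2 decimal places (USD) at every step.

Let C be the CIF value. C = EXW price + pre-shipment costs + freight + 0.57% × C
C − 0.57% × C = 174027.81 + 1299.12 + 94.89 + 595.01 + 7478.51
0.9943 × C = 183495.34
C = 183495.34 / 0.9943 = 184547.26
Insurance premium = 0.57% × 184547.26 = 1051.92

CIF value: USD 184547.26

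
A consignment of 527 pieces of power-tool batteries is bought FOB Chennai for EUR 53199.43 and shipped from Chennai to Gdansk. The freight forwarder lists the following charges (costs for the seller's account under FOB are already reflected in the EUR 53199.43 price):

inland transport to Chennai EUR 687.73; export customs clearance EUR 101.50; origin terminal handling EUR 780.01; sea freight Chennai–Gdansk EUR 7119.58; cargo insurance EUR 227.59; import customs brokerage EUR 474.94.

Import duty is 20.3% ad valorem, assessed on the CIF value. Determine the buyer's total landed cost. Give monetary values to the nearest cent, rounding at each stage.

Total landed cost: EUR 73312.50

FOB: the seller bears costs until goods are on board at the origin port; the buyer bears freight, insurance and all costs thereafter.
Already in the invoice (seller's account under FOB): inland to port, export clearance, origin terminal — exclude.
CIF value = FOB price + freight + insurance = 53199.43 + 7119.58 + 227.59 = 60546.60
Import duty = 60546.60 × 20.3% = 12290.96
Buyer bears: freight 7119.58 + insurance 227.59 + brokerage 474.94 + duty 12290.96 = 20113.07
Landed cost = invoice 53199.43 + 20113.07 = 73312.50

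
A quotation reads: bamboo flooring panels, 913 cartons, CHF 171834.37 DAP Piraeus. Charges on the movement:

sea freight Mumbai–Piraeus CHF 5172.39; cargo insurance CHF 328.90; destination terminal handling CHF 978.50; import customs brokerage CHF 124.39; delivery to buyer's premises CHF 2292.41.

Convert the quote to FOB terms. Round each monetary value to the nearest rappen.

FOB price: CHF 163062.17

Not relevant to the conversion: brokerage — on the buyer under both terms; not part of either seller's price.
From DAP to FOB, the seller no longer bears: freight, insurance, destination terminal, delivery.
FOB price = 171834.37 − 5172.39 − 328.90 − 978.50 − 2292.41 = 163062.17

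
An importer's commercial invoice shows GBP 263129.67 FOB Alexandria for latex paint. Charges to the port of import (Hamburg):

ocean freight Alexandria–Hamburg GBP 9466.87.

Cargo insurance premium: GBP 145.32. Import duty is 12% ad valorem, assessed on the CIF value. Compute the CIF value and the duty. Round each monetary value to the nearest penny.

CIF value: GBP 272741.86; import duty: GBP 32729.02

CIF = FOB price + freight + insurance
CIF = 263129.67 + 9466.87 + 145.32 = 272741.86
Import duty = 272741.86 × 12% = 32729.02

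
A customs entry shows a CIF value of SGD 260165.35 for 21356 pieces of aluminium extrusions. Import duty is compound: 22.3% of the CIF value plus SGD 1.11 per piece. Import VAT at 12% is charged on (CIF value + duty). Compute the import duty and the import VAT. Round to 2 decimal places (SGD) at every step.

Ad valorem component: 260165.35 × 22.3% = 58016.87
Specific component: 21356 × 1.11 = 23705.16
Import duty = 58016.87 + 23705.16 = 81722.03
VAT base = CIF + duty = 260165.35 + 81722.03 = 341887.38
Import VAT = 341887.38 × 12% = 41026.49

Import duty: SGD 81722.03; import VAT: SGD 41026.49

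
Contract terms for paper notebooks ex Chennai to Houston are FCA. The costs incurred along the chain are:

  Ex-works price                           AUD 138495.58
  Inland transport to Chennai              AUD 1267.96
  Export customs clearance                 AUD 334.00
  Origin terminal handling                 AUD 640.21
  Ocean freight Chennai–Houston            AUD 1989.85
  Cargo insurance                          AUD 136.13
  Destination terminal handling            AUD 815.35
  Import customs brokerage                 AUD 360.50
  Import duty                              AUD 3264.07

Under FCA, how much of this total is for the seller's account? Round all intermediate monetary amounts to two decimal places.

Seller's account: AUD 140097.54

FCA: the seller delivers export-cleared goods to the carrier; the buyer bears costs from that point.
Seller's account: goods 138495.58 + inland to port 1267.96 + export clearance 334.00 = 140097.54
Buyer's account: origin terminal 640.21 + freight 1989.85 + insurance 136.13 + destination terminal 815.35 + brokerage 360.50 + duty 3264.07 = 7206.11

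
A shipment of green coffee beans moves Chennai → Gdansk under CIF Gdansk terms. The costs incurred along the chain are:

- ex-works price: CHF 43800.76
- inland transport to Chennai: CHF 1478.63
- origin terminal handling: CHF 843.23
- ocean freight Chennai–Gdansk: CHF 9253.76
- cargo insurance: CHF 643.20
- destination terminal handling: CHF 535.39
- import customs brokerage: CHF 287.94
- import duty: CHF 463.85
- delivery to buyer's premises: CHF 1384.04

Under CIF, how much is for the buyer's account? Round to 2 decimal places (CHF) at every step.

CIF: the seller pays costs through ocean freight and marine insurance to the destination port.
Seller's account: goods 43800.76 + inland to port 1478.63 + origin terminal 843.23 + freight 9253.76 + insurance 643.20 = 56019.58
Buyer's account: destination terminal 535.39 + brokerage 287.94 + duty 463.85 + delivery 1384.04 = 2671.22

Buyer's account: CHF 2671.22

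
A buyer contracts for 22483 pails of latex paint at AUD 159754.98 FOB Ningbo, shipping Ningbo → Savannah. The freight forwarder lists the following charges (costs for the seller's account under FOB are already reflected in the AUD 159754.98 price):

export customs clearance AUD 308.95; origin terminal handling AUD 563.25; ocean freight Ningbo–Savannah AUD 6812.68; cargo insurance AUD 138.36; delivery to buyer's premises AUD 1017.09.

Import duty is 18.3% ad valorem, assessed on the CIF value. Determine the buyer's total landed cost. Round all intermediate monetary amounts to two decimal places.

FOB: the seller bears costs until goods are on board at the origin port; the buyer bears freight, insurance and all costs thereafter.
Already in the invoice (seller's account under FOB): export clearance, origin terminal — exclude.
CIF value = FOB price + freight + insurance = 159754.98 + 6812.68 + 138.36 = 166706.02
Import duty = 166706.02 × 18.3% = 30507.20
Buyer bears: freight 6812.68 + insurance 138.36 + delivery 1017.09 + duty 30507.20 = 38475.33
Landed cost = invoice 159754.98 + 38475.33 = 198230.31

Total landed cost: AUD 198230.31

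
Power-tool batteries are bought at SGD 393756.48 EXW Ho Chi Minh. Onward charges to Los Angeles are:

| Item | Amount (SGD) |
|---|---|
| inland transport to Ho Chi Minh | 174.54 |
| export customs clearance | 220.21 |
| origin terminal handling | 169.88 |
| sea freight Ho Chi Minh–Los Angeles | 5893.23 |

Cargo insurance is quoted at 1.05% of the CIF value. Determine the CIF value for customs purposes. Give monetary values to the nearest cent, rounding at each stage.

CIF value: SGD 404461.18

Let C be the CIF value. C = EXW price + pre-shipment costs + freight + 1.05% × C
C − 1.05% × C = 393756.48 + 174.54 + 220.21 + 169.88 + 5893.23
0.9895 × C = 400214.34
C = 400214.34 / 0.9895 = 404461.18
Insurance premium = 1.05% × 404461.18 = 4246.84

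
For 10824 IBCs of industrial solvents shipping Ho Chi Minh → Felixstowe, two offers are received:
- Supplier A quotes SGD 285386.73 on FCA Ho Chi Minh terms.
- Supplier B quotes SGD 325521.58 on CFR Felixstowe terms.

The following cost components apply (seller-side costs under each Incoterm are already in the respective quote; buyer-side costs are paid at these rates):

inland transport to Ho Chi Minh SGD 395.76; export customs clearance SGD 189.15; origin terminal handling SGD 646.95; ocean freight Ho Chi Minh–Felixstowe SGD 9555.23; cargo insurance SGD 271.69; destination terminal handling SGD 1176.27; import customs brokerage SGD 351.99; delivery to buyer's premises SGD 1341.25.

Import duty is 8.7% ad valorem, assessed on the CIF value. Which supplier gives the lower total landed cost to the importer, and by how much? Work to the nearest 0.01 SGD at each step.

Supplier A is cheaper by SGD 32536.81

Supplier A (FCA):
CIF value = FCA price + origin terminal + freight + insurance = 285386.73 + 646.95 + 9555.23 + 271.69 = 295860.60
Import duty = 295860.60 × 8.7% = 25739.87
Buyer bears (A): 646.95 + 9555.23 + 271.69 + 1176.27 + 351.99 + 1341.25 = 13343.38
Landed cost (A) = invoice 285386.73 + 13343.38 + duty 25739.87 = 324469.98
Supplier B (CFR):
CIF value = CFR price + insurance = 325521.58 + 271.69 = 325793.27
Import duty = 325793.27 × 8.7% = 28344.01
Buyer bears (B): 271.69 + 1176.27 + 351.99 + 1341.25 = 3141.20
Landed cost (B) = invoice 325521.58 + 3141.20 + duty 28344.01 = 357006.79
Difference = |324469.98 − 357006.79| = 32536.81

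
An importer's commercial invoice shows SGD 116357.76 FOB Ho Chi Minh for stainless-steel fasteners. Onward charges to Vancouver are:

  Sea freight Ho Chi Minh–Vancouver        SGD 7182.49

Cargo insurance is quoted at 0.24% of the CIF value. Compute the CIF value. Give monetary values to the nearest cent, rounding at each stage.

CIF value: SGD 123837.46

Let C be the CIF value. C = FOB price + freight + 0.24% × C
C − 0.24% × C = 116357.76 + 7182.49
0.9976 × C = 123540.25
C = 123540.25 / 0.9976 = 123837.46
Insurance premium = 0.24% × 123837.46 = 297.21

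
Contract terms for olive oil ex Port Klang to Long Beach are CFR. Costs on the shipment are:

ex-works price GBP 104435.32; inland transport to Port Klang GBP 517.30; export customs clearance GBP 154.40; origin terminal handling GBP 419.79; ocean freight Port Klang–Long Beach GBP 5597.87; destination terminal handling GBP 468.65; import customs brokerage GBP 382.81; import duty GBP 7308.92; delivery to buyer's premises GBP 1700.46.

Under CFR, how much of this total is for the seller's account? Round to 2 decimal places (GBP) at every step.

CFR: the seller pays costs through ocean freight to the destination port, but not insurance.
Seller's account: goods 104435.32 + inland to port 517.30 + export clearance 154.40 + origin terminal 419.79 + freight 5597.87 = 111124.68
Buyer's account: destination terminal 468.65 + brokerage 382.81 + duty 7308.92 + delivery 1700.46 = 9860.84

Seller's account: GBP 111124.68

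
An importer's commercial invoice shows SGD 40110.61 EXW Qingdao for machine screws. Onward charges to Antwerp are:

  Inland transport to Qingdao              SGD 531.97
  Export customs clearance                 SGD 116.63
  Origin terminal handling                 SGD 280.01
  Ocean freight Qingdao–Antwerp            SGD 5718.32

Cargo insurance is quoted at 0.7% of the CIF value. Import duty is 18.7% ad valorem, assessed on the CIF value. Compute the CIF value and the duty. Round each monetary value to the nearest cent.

CIF value: SGD 47087.15; import duty: SGD 8805.30

Let C be the CIF value. C = EXW price + pre-shipment costs + freight + 0.7% × C
C − 0.7% × C = 40110.61 + 531.97 + 116.63 + 280.01 + 5718.32
0.993 × C = 46757.54
C = 46757.54 / 0.993 = 47087.15
Insurance premium = 0.7% × 47087.15 = 329.61
Import duty = 47087.15 × 18.7% = 8805.30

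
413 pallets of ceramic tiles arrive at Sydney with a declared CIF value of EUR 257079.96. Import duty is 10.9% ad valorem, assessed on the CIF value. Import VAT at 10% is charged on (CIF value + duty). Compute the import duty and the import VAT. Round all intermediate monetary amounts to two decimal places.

Import duty = 257079.96 × 10.9% = 28021.72
VAT base = CIF + duty = 257079.96 + 28021.72 = 285101.68
Import VAT = 285101.68 × 10% = 28510.17

Import duty: EUR 28021.72; import VAT: EUR 28510.17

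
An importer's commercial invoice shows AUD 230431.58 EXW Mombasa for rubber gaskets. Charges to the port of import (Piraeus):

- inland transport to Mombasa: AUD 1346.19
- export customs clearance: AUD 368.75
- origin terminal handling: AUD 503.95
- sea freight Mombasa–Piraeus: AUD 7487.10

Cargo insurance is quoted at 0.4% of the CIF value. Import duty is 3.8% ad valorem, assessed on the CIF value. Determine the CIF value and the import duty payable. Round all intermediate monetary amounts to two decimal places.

CIF value: AUD 241101.98; import duty: AUD 9161.88

Let C be the CIF value. C = EXW price + pre-shipment costs + freight + 0.4% × C
C − 0.4% × C = 230431.58 + 1346.19 + 368.75 + 503.95 + 7487.10
0.996 × C = 240137.57
C = 240137.57 / 0.996 = 241101.98
Insurance premium = 0.4% × 241101.98 = 964.41
Import duty = 241101.98 × 3.8% = 9161.88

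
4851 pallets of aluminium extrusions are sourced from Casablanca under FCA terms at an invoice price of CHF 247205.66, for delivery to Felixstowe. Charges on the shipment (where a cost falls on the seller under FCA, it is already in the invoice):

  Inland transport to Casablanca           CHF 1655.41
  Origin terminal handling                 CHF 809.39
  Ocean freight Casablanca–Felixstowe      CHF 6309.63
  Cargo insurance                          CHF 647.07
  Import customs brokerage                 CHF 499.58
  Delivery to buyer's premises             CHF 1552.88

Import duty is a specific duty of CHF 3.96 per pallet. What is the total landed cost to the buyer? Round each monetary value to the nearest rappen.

Total landed cost: CHF 276234.17

FCA: the seller delivers export-cleared goods to the carrier; the buyer bears costs from that point.
Already in the invoice (seller's account under FCA): inland to port — exclude.
CIF value = FCA price + origin terminal + freight + insurance = 247205.66 + 809.39 + 6309.63 + 647.07 = 254971.75
Import duty = 4851 × 3.96 = 19209.96
Buyer bears: origin terminal 809.39 + freight 6309.63 + insurance 647.07 + brokerage 499.58 + delivery 1552.88 + duty 19209.96 = 29028.51
Landed cost = invoice 247205.66 + 29028.51 = 276234.17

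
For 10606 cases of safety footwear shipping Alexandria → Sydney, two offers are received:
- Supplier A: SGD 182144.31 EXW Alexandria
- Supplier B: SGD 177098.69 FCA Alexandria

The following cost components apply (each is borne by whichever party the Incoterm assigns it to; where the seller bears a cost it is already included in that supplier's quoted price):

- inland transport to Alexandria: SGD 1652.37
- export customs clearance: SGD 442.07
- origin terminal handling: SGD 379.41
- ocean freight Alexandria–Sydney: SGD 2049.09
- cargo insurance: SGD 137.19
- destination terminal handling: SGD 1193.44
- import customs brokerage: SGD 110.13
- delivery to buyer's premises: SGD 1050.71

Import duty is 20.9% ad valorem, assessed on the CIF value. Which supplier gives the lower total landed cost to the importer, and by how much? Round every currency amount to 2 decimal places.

Supplier B is cheaper by SGD 8632.33

Supplier A (EXW):
CIF value = EXW price + inland to port + export clearance + origin terminal + freight + insurance = 182144.31 + 1652.37 + 442.07 + 379.41 + 2049.09 + 137.19 = 186804.44
Import duty = 186804.44 × 20.9% = 39042.13
Buyer bears (A): 1652.37 + 442.07 + 379.41 + 2049.09 + 137.19 + 1193.44 + 110.13 + 1050.71 = 7014.41
Landed cost (A) = invoice 182144.31 + 7014.41 + duty 39042.13 = 228200.85
Supplier B (FCA):
CIF value = FCA price + origin terminal + freight + insurance = 177098.69 + 379.41 + 2049.09 + 137.19 = 179664.38
Import duty = 179664.38 × 20.9% = 37549.86
Buyer bears (B): 379.41 + 2049.09 + 137.19 + 1193.44 + 110.13 + 1050.71 = 4919.97
Landed cost (B) = invoice 177098.69 + 4919.97 + duty 37549.86 = 219568.52
Difference = |228200.85 − 219568.52| = 8632.33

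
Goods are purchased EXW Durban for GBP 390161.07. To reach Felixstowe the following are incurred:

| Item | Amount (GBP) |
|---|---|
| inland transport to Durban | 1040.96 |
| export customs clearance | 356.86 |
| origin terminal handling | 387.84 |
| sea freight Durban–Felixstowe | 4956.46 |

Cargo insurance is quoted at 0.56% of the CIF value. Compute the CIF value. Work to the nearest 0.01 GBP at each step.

Let C be the CIF value. C = EXW price + pre-shipment costs + freight + 0.56% × C
C − 0.56% × C = 390161.07 + 1040.96 + 356.86 + 387.84 + 4956.46
0.9944 × C = 396903.19
C = 396903.19 / 0.9944 = 399138.36
Insurance premium = 0.56% × 399138.36 = 2235.17

CIF value: GBP 399138.36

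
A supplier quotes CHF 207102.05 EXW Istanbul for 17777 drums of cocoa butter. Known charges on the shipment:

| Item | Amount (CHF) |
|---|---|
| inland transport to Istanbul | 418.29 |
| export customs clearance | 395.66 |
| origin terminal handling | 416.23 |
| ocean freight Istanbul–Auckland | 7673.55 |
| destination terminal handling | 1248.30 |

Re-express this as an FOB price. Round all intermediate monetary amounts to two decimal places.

FOB price: CHF 208332.23

Not relevant to the conversion: destination terminal, freight — on the buyer under both terms; not part of either seller's price.
From EXW to FOB, the seller additionally bears: inland to port, export clearance, origin terminal.
FOB price = 207102.05 + 418.29 + 395.66 + 416.23 = 208332.23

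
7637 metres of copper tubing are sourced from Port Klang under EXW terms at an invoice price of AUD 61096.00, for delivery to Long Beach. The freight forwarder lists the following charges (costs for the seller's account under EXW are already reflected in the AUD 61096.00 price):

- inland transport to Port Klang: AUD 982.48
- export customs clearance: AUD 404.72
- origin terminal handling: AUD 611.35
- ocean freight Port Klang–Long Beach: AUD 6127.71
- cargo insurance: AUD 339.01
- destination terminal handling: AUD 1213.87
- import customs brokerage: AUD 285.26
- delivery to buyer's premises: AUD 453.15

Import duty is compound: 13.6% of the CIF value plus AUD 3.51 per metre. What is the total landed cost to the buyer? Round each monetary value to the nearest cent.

EXW: the seller makes goods available at their premises; the buyer bears all onward costs.
CIF value = EXW price + inland to port + export clearance + origin terminal + freight + insurance = 61096.00 + 982.48 + 404.72 + 611.35 + 6127.71 + 339.01 = 69561.27
Ad valorem component: 69561.27 × 13.6% = 9460.33
Specific component: 7637 × 3.51 = 26805.87
Import duty = 9460.33 + 26805.87 = 36266.20
Buyer bears: inland to port 982.48 + export clearance 404.72 + origin terminal 611.35 + freight 6127.71 + insurance 339.01 + destination terminal 1213.87 + brokerage 285.26 + delivery 453.15 + duty 36266.20 = 46683.75
Landed cost = invoice 61096.00 + 46683.75 = 107779.75

Total landed cost: AUD 107779.75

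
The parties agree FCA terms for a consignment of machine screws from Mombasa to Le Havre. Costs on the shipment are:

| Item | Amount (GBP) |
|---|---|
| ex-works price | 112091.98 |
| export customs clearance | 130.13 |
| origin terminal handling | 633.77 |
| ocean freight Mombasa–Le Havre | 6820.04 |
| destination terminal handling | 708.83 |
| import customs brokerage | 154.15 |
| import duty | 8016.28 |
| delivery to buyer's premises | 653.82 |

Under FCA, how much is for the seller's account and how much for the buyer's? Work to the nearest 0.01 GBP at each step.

FCA: the seller delivers export-cleared goods to the carrier; the buyer bears costs from that point.
Seller's account: goods 112091.98 + export clearance 130.13 = 112222.11
Buyer's account: origin terminal 633.77 + freight 6820.04 + destination terminal 708.83 + brokerage 154.15 + duty 8016.28 + delivery 653.82 = 16986.89

Seller: GBP 112222.11; buyer: GBP 16986.89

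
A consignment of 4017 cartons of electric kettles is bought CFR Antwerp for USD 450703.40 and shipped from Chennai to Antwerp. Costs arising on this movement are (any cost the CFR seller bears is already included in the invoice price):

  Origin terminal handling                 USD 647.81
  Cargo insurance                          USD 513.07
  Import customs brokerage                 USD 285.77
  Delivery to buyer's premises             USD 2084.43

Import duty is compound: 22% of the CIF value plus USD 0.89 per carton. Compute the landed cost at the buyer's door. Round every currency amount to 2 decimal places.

Total landed cost: USD 556429.42

CFR: the seller pays costs through ocean freight to the destination port, but not insurance.
Already in the invoice (seller's account under CFR): origin terminal — exclude.
CIF value = CFR price + insurance = 450703.40 + 513.07 = 451216.47
Ad valorem component: 451216.47 × 22% = 99267.62
Specific component: 4017 × 0.89 = 3575.13
Import duty = 99267.62 + 3575.13 = 102842.75
Buyer bears: insurance 513.07 + brokerage 285.77 + delivery 2084.43 + duty 102842.75 = 105726.02
Landed cost = invoice 450703.40 + 105726.02 = 556429.42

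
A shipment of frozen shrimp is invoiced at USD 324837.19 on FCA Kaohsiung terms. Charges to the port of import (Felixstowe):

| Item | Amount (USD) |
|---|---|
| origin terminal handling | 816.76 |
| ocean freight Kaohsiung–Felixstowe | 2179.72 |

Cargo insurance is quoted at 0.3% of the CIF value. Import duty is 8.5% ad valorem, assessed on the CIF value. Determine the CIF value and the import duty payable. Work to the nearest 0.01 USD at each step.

Let C be the CIF value. C = FCA price + pre-shipment costs + freight + 0.3% × C
C − 0.3% × C = 324837.19 + 816.76 + 2179.72
0.997 × C = 327833.67
C = 327833.67 / 0.997 = 328820.13
Insurance premium = 0.3% × 328820.13 = 986.46
Import duty = 328820.13 × 8.5% = 27949.71

CIF value: USD 328820.13; import duty: USD 27949.71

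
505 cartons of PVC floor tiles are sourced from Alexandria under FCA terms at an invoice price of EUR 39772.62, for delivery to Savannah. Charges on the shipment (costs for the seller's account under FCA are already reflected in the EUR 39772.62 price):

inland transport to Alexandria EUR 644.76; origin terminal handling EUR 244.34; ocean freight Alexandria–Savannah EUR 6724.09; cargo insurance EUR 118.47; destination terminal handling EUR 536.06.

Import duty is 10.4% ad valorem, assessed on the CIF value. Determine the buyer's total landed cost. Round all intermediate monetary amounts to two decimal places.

Total landed cost: EUR 52268.97

FCA: the seller delivers export-cleared goods to the carrier; the buyer bears costs from that point.
Already in the invoice (seller's account under FCA): inland to port — exclude.
CIF value = FCA price + origin terminal + freight + insurance = 39772.62 + 244.34 + 6724.09 + 118.47 = 46859.52
Import duty = 46859.52 × 10.4% = 4873.39
Buyer bears: origin terminal 244.34 + freight 6724.09 + insurance 118.47 + destination terminal 536.06 + duty 4873.39 = 12496.35
Landed cost = invoice 39772.62 + 12496.35 = 52268.97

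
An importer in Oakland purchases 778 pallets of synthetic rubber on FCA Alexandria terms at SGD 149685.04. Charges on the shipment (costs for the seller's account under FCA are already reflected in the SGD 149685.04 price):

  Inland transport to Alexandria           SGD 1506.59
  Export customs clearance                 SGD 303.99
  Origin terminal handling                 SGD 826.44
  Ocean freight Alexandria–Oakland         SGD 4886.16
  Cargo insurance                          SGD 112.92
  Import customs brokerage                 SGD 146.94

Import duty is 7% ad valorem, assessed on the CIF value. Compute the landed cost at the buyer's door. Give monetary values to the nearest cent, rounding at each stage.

FCA: the seller delivers export-cleared goods to the carrier; the buyer bears costs from that point.
Already in the invoice (seller's account under FCA): inland to port, export clearance — exclude.
CIF value = FCA price + origin terminal + freight + insurance = 149685.04 + 826.44 + 4886.16 + 112.92 = 155510.56
Import duty = 155510.56 × 7% = 10885.74
Buyer bears: origin terminal 826.44 + freight 4886.16 + insurance 112.92 + brokerage 146.94 + duty 10885.74 = 16858.20
Landed cost = invoice 149685.04 + 16858.20 = 166543.24

Total landed cost: SGD 166543.24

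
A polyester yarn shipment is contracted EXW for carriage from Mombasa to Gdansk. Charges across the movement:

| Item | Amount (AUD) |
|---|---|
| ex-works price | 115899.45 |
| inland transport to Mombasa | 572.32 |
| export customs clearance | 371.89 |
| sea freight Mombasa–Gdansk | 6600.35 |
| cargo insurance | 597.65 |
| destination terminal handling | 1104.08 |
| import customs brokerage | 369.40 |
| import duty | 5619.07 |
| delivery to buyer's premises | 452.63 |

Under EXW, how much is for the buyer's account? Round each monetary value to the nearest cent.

EXW: the seller makes goods available at their premises; the buyer bears all onward costs.
Seller's account: goods 115899.45 = 115899.45
Buyer's account: inland to port 572.32 + export clearance 371.89 + freight 6600.35 + insurance 597.65 + destination terminal 1104.08 + brokerage 369.40 + duty 5619.07 + delivery 452.63 = 15687.39

Buyer's account: AUD 15687.39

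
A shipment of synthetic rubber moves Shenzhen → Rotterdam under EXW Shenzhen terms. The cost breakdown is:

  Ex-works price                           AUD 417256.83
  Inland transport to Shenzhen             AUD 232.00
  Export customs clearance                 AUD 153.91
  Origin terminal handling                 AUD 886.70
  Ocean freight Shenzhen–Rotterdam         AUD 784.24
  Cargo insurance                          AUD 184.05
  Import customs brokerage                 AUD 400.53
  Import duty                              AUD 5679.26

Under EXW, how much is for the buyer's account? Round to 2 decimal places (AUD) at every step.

EXW: the seller makes goods available at their premises; the buyer bears all onward costs.
Seller's account: goods 417256.83 = 417256.83
Buyer's account: inland to port 232.00 + export clearance 153.91 + origin terminal 886.70 + freight 784.24 + insurance 184.05 + brokerage 400.53 + duty 5679.26 = 8320.69

Buyer's account: AUD 8320.69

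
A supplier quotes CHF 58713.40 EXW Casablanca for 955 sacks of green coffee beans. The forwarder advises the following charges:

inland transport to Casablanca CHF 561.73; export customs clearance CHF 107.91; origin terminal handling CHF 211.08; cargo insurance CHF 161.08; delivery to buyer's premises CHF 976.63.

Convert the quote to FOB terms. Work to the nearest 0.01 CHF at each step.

Not relevant to the conversion: insurance, delivery — on the buyer under both terms; not part of either seller's price.
From EXW to FOB, the seller additionally bears: inland to port, export clearance, origin terminal.
FOB price = 58713.40 + 561.73 + 107.91 + 211.08 = 59594.12

FOB price: CHF 59594.12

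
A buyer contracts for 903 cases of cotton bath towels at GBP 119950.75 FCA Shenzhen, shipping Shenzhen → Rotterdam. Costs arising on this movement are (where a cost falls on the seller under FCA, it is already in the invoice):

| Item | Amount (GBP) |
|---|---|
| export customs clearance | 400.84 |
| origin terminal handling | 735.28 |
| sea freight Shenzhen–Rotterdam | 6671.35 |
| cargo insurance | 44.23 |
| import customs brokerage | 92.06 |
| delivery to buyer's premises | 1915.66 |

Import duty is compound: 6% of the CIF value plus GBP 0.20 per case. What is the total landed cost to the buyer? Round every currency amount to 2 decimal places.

Total landed cost: GBP 137234.03

FCA: the seller delivers export-cleared goods to the carrier; the buyer bears costs from that point.
Already in the invoice (seller's account under FCA): export clearance — exclude.
CIF value = FCA price + origin terminal + freight + insurance = 119950.75 + 735.28 + 6671.35 + 44.23 = 127401.61
Ad valorem component: 127401.61 × 6% = 7644.10
Specific component: 903 × 0.20 = 180.60
Import duty = 7644.10 + 180.60 = 7824.70
Buyer bears: origin terminal 735.28 + freight 6671.35 + insurance 44.23 + brokerage 92.06 + delivery 1915.66 + duty 7824.70 = 17283.28
Landed cost = invoice 119950.75 + 17283.28 = 137234.03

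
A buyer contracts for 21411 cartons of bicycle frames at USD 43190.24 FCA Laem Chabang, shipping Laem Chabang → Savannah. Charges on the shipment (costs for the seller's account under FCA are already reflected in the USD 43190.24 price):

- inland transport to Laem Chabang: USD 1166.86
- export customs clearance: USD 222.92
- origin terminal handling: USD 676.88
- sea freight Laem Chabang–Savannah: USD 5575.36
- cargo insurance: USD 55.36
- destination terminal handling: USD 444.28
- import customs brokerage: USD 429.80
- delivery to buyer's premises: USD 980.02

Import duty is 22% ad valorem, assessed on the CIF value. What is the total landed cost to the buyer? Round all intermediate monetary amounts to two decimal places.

FCA: the seller delivers export-cleared goods to the carrier; the buyer bears costs from that point.
Already in the invoice (seller's account under FCA): inland to port, export clearance — exclude.
CIF value = FCA price + origin terminal + freight + insurance = 43190.24 + 676.88 + 5575.36 + 55.36 = 49497.84
Import duty = 49497.84 × 22% = 10889.52
Buyer bears: origin terminal 676.88 + freight 5575.36 + insurance 55.36 + destination terminal 444.28 + brokerage 429.80 + delivery 980.02 + duty 10889.52 = 19051.22
Landed cost = invoice 43190.24 + 19051.22 = 62241.46

Total landed cost: USD 62241.46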